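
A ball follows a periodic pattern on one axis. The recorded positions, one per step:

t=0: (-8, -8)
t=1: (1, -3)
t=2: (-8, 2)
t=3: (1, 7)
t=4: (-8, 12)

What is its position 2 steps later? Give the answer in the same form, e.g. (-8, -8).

The first coordinate repeats the cycle [-8, 1] with period 2; step 6 mod 2 = 0, giving -8.
The second coordinate changes by +5 each step, so at step 6 it is -8 + 6·(5) = 22.

(-8, 22)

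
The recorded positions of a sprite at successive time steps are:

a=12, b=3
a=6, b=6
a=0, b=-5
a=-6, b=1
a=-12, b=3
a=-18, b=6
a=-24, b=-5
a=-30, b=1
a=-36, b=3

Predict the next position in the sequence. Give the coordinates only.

The a coordinate changes by -6 each step, so at step 9 it is 12 + 9·(-6) = -42.
The b coordinate repeats the cycle [3, 6, -5, 1] with period 4; step 9 mod 4 = 1, giving 6.

a=-42, b=6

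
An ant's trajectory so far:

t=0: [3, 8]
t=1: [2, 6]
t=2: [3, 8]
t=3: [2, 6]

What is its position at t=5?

[2, 6]

The jumps are [-1, -2], [+1, +2], [-1, -2] — a geometric progression with ratio -1.
step 4: [2, 6] + [+1, +2] → [3, 8]
step 5: [3, 8] + [-1, -2] → [2, 6]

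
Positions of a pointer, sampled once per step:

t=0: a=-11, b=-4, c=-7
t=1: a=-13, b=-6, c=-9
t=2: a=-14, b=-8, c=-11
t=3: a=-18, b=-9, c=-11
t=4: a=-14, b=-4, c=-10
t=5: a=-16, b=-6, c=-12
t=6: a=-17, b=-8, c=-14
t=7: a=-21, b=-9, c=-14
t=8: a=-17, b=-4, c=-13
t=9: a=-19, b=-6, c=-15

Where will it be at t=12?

a=-20, b=-4, c=-16

The moves between consecutive positions are (-2, -2, -2), (-1, -2, -2), (-4, -1, +0), (+4, +5, +1), (-2, -2, -2), (-1, -2, -2), (-4, -1, +0), (+4, +5, +1), (-2, -2, -2); they repeat the 4-cycle [(-2, -2, -2), (-1, -2, -2), (-4, -1, +0), (+4, +5, +1)].
step 10: apply (-1, -2, -2) → a=-20, b=-8, c=-17
step 11: apply (-4, -1, +0) → a=-24, b=-9, c=-17
step 12: apply (+4, +5, +1) → a=-20, b=-4, c=-16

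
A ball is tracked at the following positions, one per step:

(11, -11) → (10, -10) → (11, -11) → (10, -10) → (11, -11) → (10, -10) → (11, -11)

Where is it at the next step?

The moves between consecutive positions are (-1, +1), (+1, -1), (-1, +1), (+1, -1), (-1, +1), (+1, -1); they repeat the 2-cycle [(-1, +1), (+1, -1)].
step 7: apply (-1, +1) → (10, -10)

(10, -10)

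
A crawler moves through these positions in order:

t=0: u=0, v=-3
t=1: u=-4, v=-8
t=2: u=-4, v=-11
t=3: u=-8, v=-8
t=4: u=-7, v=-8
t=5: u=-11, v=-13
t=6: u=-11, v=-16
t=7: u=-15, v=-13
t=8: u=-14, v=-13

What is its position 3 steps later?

u=-22, v=-18

The moves between consecutive positions are (-4, -5), (+0, -3), (-4, +3), (+1, +0), (-4, -5), (+0, -3), (-4, +3), (+1, +0); they repeat the 4-cycle [(-4, -5), (+0, -3), (-4, +3), (+1, +0)].
step 9: apply (-4, -5) → u=-18, v=-18
step 10: apply (+0, -3) → u=-18, v=-21
step 11: apply (-4, +3) → u=-22, v=-18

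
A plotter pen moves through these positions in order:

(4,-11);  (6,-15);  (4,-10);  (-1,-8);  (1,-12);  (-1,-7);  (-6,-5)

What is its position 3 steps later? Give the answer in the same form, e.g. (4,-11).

(-11,-2)

The moves between consecutive positions are (+2,-4), (-2,+5), (-5,+2), (+2,-4), (-2,+5), (-5,+2); they repeat the 3-cycle [(+2,-4), (-2,+5), (-5,+2)].
step 7: apply (+2,-4) → (-4,-9)
step 8: apply (-2,+5) → (-6,-4)
step 9: apply (-5,+2) → (-11,-2)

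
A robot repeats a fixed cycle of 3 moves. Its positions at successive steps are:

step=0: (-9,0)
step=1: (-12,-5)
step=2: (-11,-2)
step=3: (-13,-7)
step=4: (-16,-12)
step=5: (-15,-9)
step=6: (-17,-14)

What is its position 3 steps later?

(-21,-21)

The moves between consecutive positions are (-3,-5), (+1,+3), (-2,-5), (-3,-5), (+1,+3), (-2,-5); they repeat the 3-cycle [(-3,-5), (+1,+3), (-2,-5)].
step 7: apply (-3,-5) → (-20,-19)
step 8: apply (+1,+3) → (-19,-16)
step 9: apply (-2,-5) → (-21,-21)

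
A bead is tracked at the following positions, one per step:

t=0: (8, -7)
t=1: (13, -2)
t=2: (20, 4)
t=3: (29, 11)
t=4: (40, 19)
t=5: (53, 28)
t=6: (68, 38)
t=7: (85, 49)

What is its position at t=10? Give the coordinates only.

(148, 88)

Successive displacements: (+5, +5), (+7, +6), (+9, +7), (+11, +8), (+13, +9), (+15, +10), (+17, +11) — each changes by (+2, +1).
step 8: (85, 49) + (+19, +12) → (104, 61)
step 9: (104, 61) + (+21, +13) → (125, 74)
step 10: (125, 74) + (+23, +14) → (148, 88)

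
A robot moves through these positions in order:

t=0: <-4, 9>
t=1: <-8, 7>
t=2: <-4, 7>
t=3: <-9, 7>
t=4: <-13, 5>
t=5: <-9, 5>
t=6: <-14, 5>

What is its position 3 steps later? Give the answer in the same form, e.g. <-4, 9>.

Step-to-step displacements: <-4, -2>, <+4, +0>, <-5, +0>, <-4, -2>, <+4, +0>, <-5, +0> — a repeating cycle of length 3.
step 7: apply <-4, -2> → <-18, 3>
step 8: apply <+4, +0> → <-14, 3>
step 9: apply <-5, +0> → <-19, 3>

<-19, 3>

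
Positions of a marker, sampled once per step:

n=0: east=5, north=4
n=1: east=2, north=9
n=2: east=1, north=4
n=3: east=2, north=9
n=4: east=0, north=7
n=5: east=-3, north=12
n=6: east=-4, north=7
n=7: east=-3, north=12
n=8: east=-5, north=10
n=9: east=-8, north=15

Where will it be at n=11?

The moves between consecutive positions are (-3, +5), (-1, -5), (+1, +5), (-2, -2), (-3, +5), (-1, -5), (+1, +5), (-2, -2), (-3, +5); they repeat the 4-cycle [(-3, +5), (-1, -5), (+1, +5), (-2, -2)].
step 10: apply (-1, -5) → east=-9, north=10
step 11: apply (+1, +5) → east=-8, north=15

east=-8, north=15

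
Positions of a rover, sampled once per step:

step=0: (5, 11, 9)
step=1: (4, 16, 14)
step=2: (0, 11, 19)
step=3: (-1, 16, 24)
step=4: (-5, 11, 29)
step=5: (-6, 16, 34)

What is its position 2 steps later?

Step-to-step displacements: (-1, +5, +5), (-4, -5, +5), (-1, +5, +5), (-4, -5, +5), (-1, +5, +5) — a repeating cycle of length 2.
step 6: apply (-4, -5, +5) → (-10, 11, 39)
step 7: apply (-1, +5, +5) → (-11, 16, 44)

(-11, 16, 44)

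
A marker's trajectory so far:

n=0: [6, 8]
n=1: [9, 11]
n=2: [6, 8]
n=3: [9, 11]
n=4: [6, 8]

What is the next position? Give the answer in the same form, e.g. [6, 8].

The jumps are [+3, +3], [-3, -3], [+3, +3], [-3, -3] — a geometric progression with ratio -1.
step 5: [6, 8] + [+3, +3] → [9, 11]

[9, 11]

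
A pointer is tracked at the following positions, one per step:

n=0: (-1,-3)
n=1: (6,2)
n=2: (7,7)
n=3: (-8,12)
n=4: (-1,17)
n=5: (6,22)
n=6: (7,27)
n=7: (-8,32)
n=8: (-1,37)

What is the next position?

(6,42)

First: cycles through -1, 6, 7, -8 every 4 steps. Step 9 lands at position 1 of the cycle → 6.
Second: linear, +5 per step → 42 at step 9.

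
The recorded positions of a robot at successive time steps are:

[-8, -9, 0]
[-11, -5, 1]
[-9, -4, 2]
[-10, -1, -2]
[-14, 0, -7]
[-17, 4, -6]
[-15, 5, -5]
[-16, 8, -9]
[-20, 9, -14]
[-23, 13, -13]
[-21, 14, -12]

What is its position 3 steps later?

[-29, 22, -20]

The moves between consecutive positions are [-3, +4, +1], [+2, +1, +1], [-1, +3, -4], [-4, +1, -5], [-3, +4, +1], [+2, +1, +1], [-1, +3, -4], [-4, +1, -5], [-3, +4, +1], [+2, +1, +1]; they repeat the 4-cycle [[-3, +4, +1], [+2, +1, +1], [-1, +3, -4], [-4, +1, -5]].
step 11: apply [-1, +3, -4] → [-22, 17, -16]
step 12: apply [-4, +1, -5] → [-26, 18, -21]
step 13: apply [-3, +4, +1] → [-29, 22, -20]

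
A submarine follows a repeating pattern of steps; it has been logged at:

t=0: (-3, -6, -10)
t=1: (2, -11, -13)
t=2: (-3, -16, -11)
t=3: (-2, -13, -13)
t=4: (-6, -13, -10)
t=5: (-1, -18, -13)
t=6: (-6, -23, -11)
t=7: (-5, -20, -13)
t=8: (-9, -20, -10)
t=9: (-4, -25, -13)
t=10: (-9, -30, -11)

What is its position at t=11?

Step-to-step displacements: (+5, -5, -3), (-5, -5, +2), (+1, +3, -2), (-4, +0, +3), (+5, -5, -3), (-5, -5, +2), (+1, +3, -2), (-4, +0, +3), (+5, -5, -3), (-5, -5, +2) — a repeating cycle of length 4.
step 11: apply (+1, +3, -2) → (-8, -27, -13)

(-8, -27, -13)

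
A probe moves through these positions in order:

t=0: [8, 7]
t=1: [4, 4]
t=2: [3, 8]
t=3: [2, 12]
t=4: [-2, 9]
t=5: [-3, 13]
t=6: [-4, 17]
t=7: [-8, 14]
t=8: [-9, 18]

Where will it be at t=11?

The moves between consecutive positions are [-4, -3], [-1, +4], [-1, +4], [-4, -3], [-1, +4], [-1, +4], [-4, -3], [-1, +4]; they repeat the 3-cycle [[-4, -3], [-1, +4], [-1, +4]].
step 9: apply [-1, +4] → [-10, 22]
step 10: apply [-4, -3] → [-14, 19]
step 11: apply [-1, +4] → [-15, 23]

[-15, 23]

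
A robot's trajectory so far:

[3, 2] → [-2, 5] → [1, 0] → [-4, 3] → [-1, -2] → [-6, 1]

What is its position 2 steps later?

[-8, -1]

The moves between consecutive positions are [-5, +3], [+3, -5], [-5, +3], [+3, -5], [-5, +3]; they repeat the 2-cycle [[-5, +3], [+3, -5]].
step 6: apply [+3, -5] → [-3, -4]
step 7: apply [-5, +3] → [-8, -1]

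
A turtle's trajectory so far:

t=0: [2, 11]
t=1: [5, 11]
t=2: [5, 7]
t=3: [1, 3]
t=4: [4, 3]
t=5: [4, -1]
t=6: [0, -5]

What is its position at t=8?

Differencing gives [+3, +0], [+0, -4], [-4, -4], [+3, +0], [+0, -4], [-4, -4]. This is the pattern [+3, +0], [+0, -4], [-4, -4] repeated.
step 7: apply [+3, +0] → [3, -5]
step 8: apply [+0, -4] → [3, -9]

[3, -9]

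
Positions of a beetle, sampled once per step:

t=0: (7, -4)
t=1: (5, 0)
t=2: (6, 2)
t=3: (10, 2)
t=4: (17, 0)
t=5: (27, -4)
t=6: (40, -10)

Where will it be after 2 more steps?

Successive displacements: (-2, +4), (+1, +2), (+4, +0), (+7, -2), (+10, -4), (+13, -6) — each changes by (+3, -2).
step 7: (40, -10) + (+16, -8) → (56, -18)
step 8: (56, -18) + (+19, -10) → (75, -28)

(75, -28)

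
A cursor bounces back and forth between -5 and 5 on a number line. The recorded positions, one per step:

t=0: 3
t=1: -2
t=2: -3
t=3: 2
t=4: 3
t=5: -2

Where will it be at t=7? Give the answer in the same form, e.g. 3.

The value reflects between -5 and 5, moving 5 per step.
  step 6: -2 → -3
  step 7: -3 → 2

2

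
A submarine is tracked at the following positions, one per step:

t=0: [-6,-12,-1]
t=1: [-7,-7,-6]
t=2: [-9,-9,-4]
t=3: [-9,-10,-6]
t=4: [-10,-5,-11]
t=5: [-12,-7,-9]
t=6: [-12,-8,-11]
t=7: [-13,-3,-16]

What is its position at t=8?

[-15,-5,-14]

The moves between consecutive positions are [-1,+5,-5], [-2,-2,+2], [+0,-1,-2], [-1,+5,-5], [-2,-2,+2], [+0,-1,-2], [-1,+5,-5]; they repeat the 3-cycle [[-1,+5,-5], [-2,-2,+2], [+0,-1,-2]].
step 8: apply [-2,-2,+2] → [-15,-5,-14]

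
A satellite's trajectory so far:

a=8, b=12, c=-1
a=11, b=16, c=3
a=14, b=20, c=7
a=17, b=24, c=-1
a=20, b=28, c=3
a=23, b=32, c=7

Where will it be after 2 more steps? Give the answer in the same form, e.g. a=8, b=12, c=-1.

A: linear, +3 per step → 29 at step 7.
B: linear, +4 per step → 40 at step 7.
C: cycles through -1, 3, 7 every 3 steps. Step 7 lands at position 1 of the cycle → 3.

a=29, b=40, c=3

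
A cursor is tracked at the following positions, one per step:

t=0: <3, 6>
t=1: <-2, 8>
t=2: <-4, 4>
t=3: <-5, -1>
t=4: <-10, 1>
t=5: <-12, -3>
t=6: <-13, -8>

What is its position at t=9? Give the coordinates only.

<-21, -15>

Step-to-step displacements: <-5, +2>, <-2, -4>, <-1, -5>, <-5, +2>, <-2, -4>, <-1, -5> — a repeating cycle of length 3.
step 7: apply <-5, +2> → <-18, -6>
step 8: apply <-2, -4> → <-20, -10>
step 9: apply <-1, -5> → <-21, -15>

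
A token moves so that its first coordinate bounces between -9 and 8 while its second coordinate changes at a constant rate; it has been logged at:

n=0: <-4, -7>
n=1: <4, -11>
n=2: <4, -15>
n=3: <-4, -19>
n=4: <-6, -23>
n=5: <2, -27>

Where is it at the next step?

<6, -31>

The first coordinate reflects between -9 and 8, moving 8 per step.
  step 6: 2 → 6
The second coordinate changes by -4 each step: at step 6 it is -31.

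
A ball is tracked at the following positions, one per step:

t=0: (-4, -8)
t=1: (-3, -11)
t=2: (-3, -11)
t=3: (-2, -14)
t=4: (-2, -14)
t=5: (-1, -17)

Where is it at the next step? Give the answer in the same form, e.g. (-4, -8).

(-1, -17)

Differencing gives (+1, -3), (+0, +0), (+1, -3), (+0, +0), (+1, -3). This is the pattern (+1, -3), (+0, +0) repeated.
step 6: apply (+0, +0) → (-1, -17)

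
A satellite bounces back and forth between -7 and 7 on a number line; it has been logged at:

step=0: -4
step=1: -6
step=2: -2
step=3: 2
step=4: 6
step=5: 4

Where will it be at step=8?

The value reflects between -7 and 7, moving 4 per step.
  step 6: 4 → 0
  step 7: 0 → -4
  step 8: -4 → -6

-6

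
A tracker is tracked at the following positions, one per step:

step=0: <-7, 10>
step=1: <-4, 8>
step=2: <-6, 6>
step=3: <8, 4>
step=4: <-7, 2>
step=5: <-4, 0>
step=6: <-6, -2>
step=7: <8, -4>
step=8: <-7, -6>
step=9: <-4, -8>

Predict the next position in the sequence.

<-6, -10>

First: cycles through -7, -4, -6, 8 every 4 steps. Step 10 lands at position 2 of the cycle → -6.
Second: linear, -2 per step → -10 at step 10.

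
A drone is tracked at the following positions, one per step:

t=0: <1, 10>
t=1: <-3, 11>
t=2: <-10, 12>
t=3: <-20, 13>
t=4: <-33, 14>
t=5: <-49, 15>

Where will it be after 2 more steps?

First differences are <-4, +1>, <-7, +1>, <-10, +1>, <-13, +1>, <-16, +1>; their common second difference is <-3, +0> (constant acceleration).
step 6: <-49, 15> + <-19, +1> → <-68, 16>
step 7: <-68, 16> + <-22, +1> → <-90, 17>

<-90, 17>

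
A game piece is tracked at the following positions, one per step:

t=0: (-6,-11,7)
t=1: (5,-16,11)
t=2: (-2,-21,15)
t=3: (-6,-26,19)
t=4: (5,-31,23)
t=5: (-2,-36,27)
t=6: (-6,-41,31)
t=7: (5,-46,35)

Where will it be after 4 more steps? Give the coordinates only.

(-2,-66,51)

First: cycles through -6, 5, -2 every 3 steps. Step 11 lands at position 2 of the cycle → -2.
Second: linear, -5 per step → -66 at step 11.
Third: linear, +4 per step → 51 at step 11.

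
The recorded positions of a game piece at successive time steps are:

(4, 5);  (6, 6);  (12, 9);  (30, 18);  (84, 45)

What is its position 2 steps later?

The jumps are (+2, +1), (+6, +3), (+18, +9), (+54, +27) — a geometric progression with ratio 3.
step 5: (84, 45) + (+162, +81) → (246, 126)
step 6: (246, 126) + (+486, +243) → (732, 369)

(732, 369)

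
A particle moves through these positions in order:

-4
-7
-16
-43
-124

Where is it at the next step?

-367

Consecutive displacements -3, -9, -27, -81 scale by a factor of 3 each step.
step 5: -124 − 243 → -367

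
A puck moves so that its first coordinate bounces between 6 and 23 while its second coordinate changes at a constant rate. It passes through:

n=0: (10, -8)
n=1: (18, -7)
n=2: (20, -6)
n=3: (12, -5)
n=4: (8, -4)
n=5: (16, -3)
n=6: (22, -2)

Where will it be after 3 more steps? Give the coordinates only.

The first coordinate reflects between 6 and 23, moving 8 per step.
  step 7: 22 → 14
  step 8: 14 → 6
  step 9: 6 → 14
The second coordinate changes by +1 each step: at step 9 it is 1.

(14, 1)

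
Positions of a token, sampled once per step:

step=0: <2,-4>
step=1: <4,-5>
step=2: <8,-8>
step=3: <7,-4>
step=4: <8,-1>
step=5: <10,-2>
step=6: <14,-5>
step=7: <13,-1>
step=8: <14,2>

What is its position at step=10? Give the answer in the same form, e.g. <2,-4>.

The moves between consecutive positions are <+2,-1>, <+4,-3>, <-1,+4>, <+1,+3>, <+2,-1>, <+4,-3>, <-1,+4>, <+1,+3>; they repeat the 4-cycle [<+2,-1>, <+4,-3>, <-1,+4>, <+1,+3>].
step 9: apply <+2,-1> → <16,1>
step 10: apply <+4,-3> → <20,-2>

<20,-2>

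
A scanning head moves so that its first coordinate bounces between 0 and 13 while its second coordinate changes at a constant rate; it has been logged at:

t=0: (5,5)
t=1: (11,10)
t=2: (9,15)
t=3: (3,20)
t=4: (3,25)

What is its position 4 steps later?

The first coordinate travels 6 per step and bounces off the walls at 0 and 13.
  step 5: 3 → 9
  step 6: 9 → 11
  step 7: 11 → 5
  step 8: 5 → 1
The second coordinate changes by +5 each step: at step 8 it is 45.

(1,45)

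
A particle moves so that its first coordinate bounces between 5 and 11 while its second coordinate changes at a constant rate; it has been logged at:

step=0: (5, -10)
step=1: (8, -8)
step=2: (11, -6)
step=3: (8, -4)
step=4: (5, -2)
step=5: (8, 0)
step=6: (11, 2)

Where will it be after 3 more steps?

(8, 8)

The first coordinate travels 3 per step and bounces off the walls at 5 and 11.
  step 7: 11 → 8
  step 8: 8 → 5
  step 9: 5 → 8
The second coordinate changes by +2 each step: at step 9 it is 8.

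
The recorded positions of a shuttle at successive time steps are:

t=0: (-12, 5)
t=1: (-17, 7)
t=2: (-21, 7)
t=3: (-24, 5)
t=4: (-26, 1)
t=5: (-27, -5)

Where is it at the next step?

Successive displacements: (-5, +2), (-4, +0), (-3, -2), (-2, -4), (-1, -6) — each changes by (+1, -2).
step 6: (-27, -5) + (+0, -8) → (-27, -13)

(-27, -13)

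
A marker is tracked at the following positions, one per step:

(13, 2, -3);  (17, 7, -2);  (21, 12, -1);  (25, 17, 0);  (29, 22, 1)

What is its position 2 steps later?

(37, 32, 3)

The position changes by (+4, +5, +1) every step.
step 5: (29, 22, 1) + (+4, +5, +1) → (33, 27, 2)
step 6: (33, 27, 2) + (+4, +5, +1) → (37, 32, 3)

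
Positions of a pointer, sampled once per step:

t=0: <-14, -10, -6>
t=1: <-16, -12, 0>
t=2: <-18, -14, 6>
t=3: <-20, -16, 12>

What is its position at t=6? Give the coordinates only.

<-26, -22, 30>

Constant displacement of <-2, -2, +6> per step.
step 4: <-20, -16, 12> + <-2, -2, +6> → <-22, -18, 18>
step 5: <-22, -18, 18> + <-2, -2, +6> → <-24, -20, 24>
step 6: <-24, -20, 24> + <-2, -2, +6> → <-26, -22, 30>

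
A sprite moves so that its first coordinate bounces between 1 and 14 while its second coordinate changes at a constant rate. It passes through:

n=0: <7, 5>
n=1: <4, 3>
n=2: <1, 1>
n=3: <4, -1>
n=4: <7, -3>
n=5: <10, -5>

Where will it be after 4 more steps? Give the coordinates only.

<6, -13>

The first coordinate reflects between 1 and 14, moving 3 per step.
  step 6: 10 → 13
  step 7: 13 → 12
  step 8: 12 → 9
  step 9: 9 → 6
The second coordinate changes by -2 each step: at step 9 it is -13.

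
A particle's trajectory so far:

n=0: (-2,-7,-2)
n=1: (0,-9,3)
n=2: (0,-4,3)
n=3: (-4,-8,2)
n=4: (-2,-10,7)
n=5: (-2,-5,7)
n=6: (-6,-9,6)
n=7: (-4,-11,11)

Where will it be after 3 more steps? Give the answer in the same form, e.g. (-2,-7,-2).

The moves between consecutive positions are (+2,-2,+5), (+0,+5,+0), (-4,-4,-1), (+2,-2,+5), (+0,+5,+0), (-4,-4,-1), (+2,-2,+5); they repeat the 3-cycle [(+2,-2,+5), (+0,+5,+0), (-4,-4,-1)].
step 8: apply (+0,+5,+0) → (-4,-6,11)
step 9: apply (-4,-4,-1) → (-8,-10,10)
step 10: apply (+2,-2,+5) → (-6,-12,15)

(-6,-12,15)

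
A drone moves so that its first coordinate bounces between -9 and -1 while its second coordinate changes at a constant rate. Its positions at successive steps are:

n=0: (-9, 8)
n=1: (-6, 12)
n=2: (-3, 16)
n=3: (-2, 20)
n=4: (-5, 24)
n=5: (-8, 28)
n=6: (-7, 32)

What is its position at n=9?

The first coordinate travels 3 per step and bounces off the walls at -9 and -1.
  step 7: -7 → -4
  step 8: -4 → -1
  step 9: -1 → -4
The second coordinate changes by +4 each step: at step 9 it is 44.

(-4, 44)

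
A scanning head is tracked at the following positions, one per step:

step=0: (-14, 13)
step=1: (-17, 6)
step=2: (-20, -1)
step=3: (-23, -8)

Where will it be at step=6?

The position changes by (-3, -7) every step.
step 4: (-23, -8) + (-3, -7) → (-26, -15)
step 5: (-26, -15) + (-3, -7) → (-29, -22)
step 6: (-29, -22) + (-3, -7) → (-32, -29)

(-32, -29)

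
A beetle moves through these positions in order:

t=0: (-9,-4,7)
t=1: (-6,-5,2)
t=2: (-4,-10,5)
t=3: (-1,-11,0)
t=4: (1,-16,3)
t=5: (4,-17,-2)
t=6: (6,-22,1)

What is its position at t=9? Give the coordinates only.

(14,-29,-6)

Differencing gives (+3,-1,-5), (+2,-5,+3), (+3,-1,-5), (+2,-5,+3), (+3,-1,-5), (+2,-5,+3). This is the pattern (+3,-1,-5), (+2,-5,+3) repeated.
step 7: apply (+3,-1,-5) → (9,-23,-4)
step 8: apply (+2,-5,+3) → (11,-28,-1)
step 9: apply (+3,-1,-5) → (14,-29,-6)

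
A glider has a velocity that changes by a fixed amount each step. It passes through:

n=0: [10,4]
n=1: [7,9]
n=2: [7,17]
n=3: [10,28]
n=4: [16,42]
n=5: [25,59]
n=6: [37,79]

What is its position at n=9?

[91,157]

Successive displacements: [-3,+5], [+0,+8], [+3,+11], [+6,+14], [+9,+17], [+12,+20] — each changes by [+3,+3].
step 7: [37,79] + [+15,+23] → [52,102]
step 8: [52,102] + [+18,+26] → [70,128]
step 9: [70,128] + [+21,+29] → [91,157]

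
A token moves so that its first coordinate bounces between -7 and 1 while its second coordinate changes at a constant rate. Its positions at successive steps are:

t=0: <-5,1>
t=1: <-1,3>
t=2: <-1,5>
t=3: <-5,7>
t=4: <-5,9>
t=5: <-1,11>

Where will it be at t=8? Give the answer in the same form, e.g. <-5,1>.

The first coordinate travels 4 per step and bounces off the walls at -7 and 1.
  step 6: -1 → -1
  step 7: -1 → -5
  step 8: -5 → -5
The second coordinate changes by +2 each step: at step 8 it is 17.

<-5,17>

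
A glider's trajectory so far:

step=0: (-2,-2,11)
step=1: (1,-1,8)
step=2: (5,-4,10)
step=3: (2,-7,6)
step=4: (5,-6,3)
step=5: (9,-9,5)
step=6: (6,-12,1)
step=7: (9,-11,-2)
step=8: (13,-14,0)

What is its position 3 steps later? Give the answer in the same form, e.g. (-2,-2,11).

(17,-19,-5)

Differencing gives (+3,+1,-3), (+4,-3,+2), (-3,-3,-4), (+3,+1,-3), (+4,-3,+2), (-3,-3,-4), (+3,+1,-3), (+4,-3,+2). This is the pattern (+3,+1,-3), (+4,-3,+2), (-3,-3,-4) repeated.
step 9: apply (-3,-3,-4) → (10,-17,-4)
step 10: apply (+3,+1,-3) → (13,-16,-7)
step 11: apply (+4,-3,+2) → (17,-19,-5)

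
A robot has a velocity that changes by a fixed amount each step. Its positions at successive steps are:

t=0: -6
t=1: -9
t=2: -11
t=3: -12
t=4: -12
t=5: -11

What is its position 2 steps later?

-6

First differences are -3, -2, -1, +0, +1; their common second difference is +1 (constant acceleration).
step 6: -11 + 2 → -9
step 7: -9 + 3 → -6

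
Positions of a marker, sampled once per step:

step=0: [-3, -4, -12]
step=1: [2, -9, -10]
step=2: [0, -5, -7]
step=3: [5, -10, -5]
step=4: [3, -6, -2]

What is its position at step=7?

[11, -12, 5]

The moves between consecutive positions are [+5, -5, +2], [-2, +4, +3], [+5, -5, +2], [-2, +4, +3]; they repeat the 2-cycle [[+5, -5, +2], [-2, +4, +3]].
step 5: apply [+5, -5, +2] → [8, -11, 0]
step 6: apply [-2, +4, +3] → [6, -7, 3]
step 7: apply [+5, -5, +2] → [11, -12, 5]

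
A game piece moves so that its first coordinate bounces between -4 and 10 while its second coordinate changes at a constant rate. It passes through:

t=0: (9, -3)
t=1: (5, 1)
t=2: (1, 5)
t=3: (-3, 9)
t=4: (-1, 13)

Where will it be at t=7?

(9, 25)

The first coordinate travels 4 per step and bounces off the walls at -4 and 10.
  step 5: -1 → 3
  step 6: 3 → 7
  step 7: 7 → 9
The second coordinate changes by +4 each step: at step 7 it is 25.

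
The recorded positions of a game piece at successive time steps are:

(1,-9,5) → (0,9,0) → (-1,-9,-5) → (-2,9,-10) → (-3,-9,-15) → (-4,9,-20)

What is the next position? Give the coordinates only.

(-5,-9,-25)

First: linear, -1 per step → -5 at step 6.
Second: cycles through -9, 9 every 2 steps. Step 6 lands at position 0 of the cycle → -9.
Third: linear, -5 per step → -25 at step 6.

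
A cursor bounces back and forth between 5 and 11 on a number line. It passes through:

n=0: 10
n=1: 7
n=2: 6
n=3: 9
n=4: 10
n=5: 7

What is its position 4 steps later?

The value reflects between 5 and 11, moving 3 per step.
  step 6: 7 → 6
  step 7: 6 → 9
  step 8: 9 → 10
  step 9: 10 → 7

7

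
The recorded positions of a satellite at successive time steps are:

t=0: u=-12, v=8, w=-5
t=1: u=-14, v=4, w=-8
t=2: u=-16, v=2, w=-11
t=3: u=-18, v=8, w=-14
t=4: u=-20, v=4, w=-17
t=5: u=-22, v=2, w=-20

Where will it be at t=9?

U: linear, -2 per step → -30 at step 9.
V: cycles through 8, 4, 2 every 3 steps. Step 9 lands at position 0 of the cycle → 8.
W: linear, -3 per step → -32 at step 9.

u=-30, v=8, w=-32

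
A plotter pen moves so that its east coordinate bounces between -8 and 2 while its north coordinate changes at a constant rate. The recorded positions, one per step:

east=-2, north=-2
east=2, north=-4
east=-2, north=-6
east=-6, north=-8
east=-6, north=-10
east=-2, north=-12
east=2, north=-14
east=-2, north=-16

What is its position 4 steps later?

east=2, north=-24

The east coordinate travels 4 per step and bounces off the walls at -8 and 2.
  step 8: -2 → -6
  step 9: -6 → -6
  step 10: -6 → -2
  step 11: -2 → 2
The north coordinate changes by -2 each step: at step 11 it is -24.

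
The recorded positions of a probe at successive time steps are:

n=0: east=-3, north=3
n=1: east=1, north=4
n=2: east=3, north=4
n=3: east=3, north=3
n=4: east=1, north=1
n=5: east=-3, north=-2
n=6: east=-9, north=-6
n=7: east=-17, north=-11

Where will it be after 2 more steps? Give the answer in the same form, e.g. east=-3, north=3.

Successive displacements: (+4,+1), (+2,+0), (+0,-1), (-2,-2), (-4,-3), (-6,-4), (-8,-5) — each changes by (-2,-1).
step 8: east=-17, north=-11 + (-10,-6) → east=-27, north=-17
step 9: east=-27, north=-17 + (-12,-7) → east=-39, north=-24

east=-39, north=-24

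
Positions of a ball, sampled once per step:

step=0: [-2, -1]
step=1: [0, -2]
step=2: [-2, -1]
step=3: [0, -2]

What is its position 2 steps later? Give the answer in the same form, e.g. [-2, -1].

[0, -2]

Consecutive displacements [+2, -1], [-2, +1], [+2, -1] scale by a factor of -1 each step.
step 4: [0, -2] + [-2, +1] → [-2, -1]
step 5: [-2, -1] + [+2, -1] → [0, -2]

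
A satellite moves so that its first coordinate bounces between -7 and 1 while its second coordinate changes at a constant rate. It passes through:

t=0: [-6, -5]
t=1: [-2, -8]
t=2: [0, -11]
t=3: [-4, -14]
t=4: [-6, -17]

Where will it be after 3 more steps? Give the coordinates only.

[-4, -26]

The first coordinate reflects between -7 and 1, moving 4 per step.
  step 5: -6 → -2
  step 6: -2 → 0
  step 7: 0 → -4
The second coordinate changes by -3 each step: at step 7 it is -26.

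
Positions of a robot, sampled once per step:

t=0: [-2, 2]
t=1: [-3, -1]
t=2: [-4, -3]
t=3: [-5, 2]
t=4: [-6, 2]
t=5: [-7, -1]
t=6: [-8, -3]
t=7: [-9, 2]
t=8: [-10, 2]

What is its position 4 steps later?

[-14, 2]

The first coordinate changes by -1 each step, so at step 12 it is -2 + 12·(-1) = -14.
The second coordinate repeats the cycle [2, -1, -3, 2] with period 4; step 12 mod 4 = 0, giving 2.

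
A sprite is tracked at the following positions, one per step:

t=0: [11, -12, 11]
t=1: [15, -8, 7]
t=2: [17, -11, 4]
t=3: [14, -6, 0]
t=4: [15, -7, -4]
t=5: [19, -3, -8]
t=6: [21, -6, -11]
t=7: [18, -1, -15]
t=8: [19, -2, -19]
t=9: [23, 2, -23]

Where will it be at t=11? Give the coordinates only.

[22, 4, -30]

Step-to-step displacements: [+4, +4, -4], [+2, -3, -3], [-3, +5, -4], [+1, -1, -4], [+4, +4, -4], [+2, -3, -3], [-3, +5, -4], [+1, -1, -4], [+4, +4, -4] — a repeating cycle of length 4.
step 10: apply [+2, -3, -3] → [25, -1, -26]
step 11: apply [-3, +5, -4] → [22, 4, -30]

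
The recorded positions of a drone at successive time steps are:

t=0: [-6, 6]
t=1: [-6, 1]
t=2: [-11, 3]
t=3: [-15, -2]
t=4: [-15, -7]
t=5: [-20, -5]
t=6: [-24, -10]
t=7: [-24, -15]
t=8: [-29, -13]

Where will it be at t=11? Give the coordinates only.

Step-to-step displacements: [+0, -5], [-5, +2], [-4, -5], [+0, -5], [-5, +2], [-4, -5], [+0, -5], [-5, +2] — a repeating cycle of length 3.
step 9: apply [-4, -5] → [-33, -18]
step 10: apply [+0, -5] → [-33, -23]
step 11: apply [-5, +2] → [-38, -21]

[-38, -21]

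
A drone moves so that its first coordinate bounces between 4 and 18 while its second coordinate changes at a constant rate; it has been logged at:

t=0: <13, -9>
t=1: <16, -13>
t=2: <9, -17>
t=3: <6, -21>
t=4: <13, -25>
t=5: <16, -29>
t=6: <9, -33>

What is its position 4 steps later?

<9, -49>

The first coordinate travels 7 per step and bounces off the walls at 4 and 18.
  step 7: 9 → 6
  step 8: 6 → 13
  step 9: 13 → 16
  step 10: 16 → 9
The second coordinate changes by -4 each step: at step 10 it is -49.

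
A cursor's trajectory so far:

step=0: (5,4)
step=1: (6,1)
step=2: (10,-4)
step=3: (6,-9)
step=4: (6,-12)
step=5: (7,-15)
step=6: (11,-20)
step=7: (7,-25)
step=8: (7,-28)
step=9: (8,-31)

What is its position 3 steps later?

(8,-44)

The moves between consecutive positions are (+1,-3), (+4,-5), (-4,-5), (+0,-3), (+1,-3), (+4,-5), (-4,-5), (+0,-3), (+1,-3); they repeat the 4-cycle [(+1,-3), (+4,-5), (-4,-5), (+0,-3)].
step 10: apply (+4,-5) → (12,-36)
step 11: apply (-4,-5) → (8,-41)
step 12: apply (+0,-3) → (8,-44)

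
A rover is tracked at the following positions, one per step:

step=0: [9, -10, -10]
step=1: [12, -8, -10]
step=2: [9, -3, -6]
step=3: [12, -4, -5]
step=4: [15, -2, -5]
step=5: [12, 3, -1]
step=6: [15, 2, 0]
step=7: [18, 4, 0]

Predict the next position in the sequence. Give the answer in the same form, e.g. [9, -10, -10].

Step-to-step displacements: [+3, +2, +0], [-3, +5, +4], [+3, -1, +1], [+3, +2, +0], [-3, +5, +4], [+3, -1, +1], [+3, +2, +0] — a repeating cycle of length 3.
step 8: apply [-3, +5, +4] → [15, 9, 4]

[15, 9, 4]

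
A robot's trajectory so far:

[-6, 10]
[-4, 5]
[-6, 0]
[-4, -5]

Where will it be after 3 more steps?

[-6, -20]

The first coordinate repeats the cycle [-6, -4] with period 2; step 6 mod 2 = 0, giving -6.
The second coordinate changes by -5 each step, so at step 6 it is 10 + 6·(-5) = -20.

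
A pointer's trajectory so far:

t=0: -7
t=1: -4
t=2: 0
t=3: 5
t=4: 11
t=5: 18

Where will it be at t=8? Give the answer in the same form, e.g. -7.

45

First differences are +3, +4, +5, +6, +7; their common second difference is +1 (constant acceleration).
step 6: 18 + 8 → 26
step 7: 26 + 9 → 35
step 8: 35 + 10 → 45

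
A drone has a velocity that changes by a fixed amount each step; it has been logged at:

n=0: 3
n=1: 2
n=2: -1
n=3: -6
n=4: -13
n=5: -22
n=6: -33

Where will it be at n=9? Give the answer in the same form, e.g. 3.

-78

Successive displacements: -1, -3, -5, -7, -9, -11 — each changes by -2.
step 7: -33 − 13 → -46
step 8: -46 − 15 → -61
step 9: -61 − 17 → -78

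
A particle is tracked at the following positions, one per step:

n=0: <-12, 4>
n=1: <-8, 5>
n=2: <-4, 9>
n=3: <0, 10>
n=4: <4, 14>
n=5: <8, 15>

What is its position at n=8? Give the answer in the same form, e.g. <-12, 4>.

Differencing gives <+4, +1>, <+4, +4>, <+4, +1>, <+4, +4>, <+4, +1>. This is the pattern <+4, +1>, <+4, +4> repeated.
step 6: apply <+4, +4> → <12, 19>
step 7: apply <+4, +1> → <16, 20>
step 8: apply <+4, +4> → <20, 24>

<20, 24>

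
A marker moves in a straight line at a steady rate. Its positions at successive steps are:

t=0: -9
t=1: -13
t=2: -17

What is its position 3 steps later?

The position changes by -4 every step.
step 3: -17 − 4 → -21
step 4: -21 − 4 → -25
step 5: -25 − 4 → -29

-29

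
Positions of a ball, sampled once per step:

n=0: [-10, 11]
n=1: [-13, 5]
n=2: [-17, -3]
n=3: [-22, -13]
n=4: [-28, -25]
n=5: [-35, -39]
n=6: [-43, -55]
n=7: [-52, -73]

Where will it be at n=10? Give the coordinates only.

Taking differences between consecutive positions: [-3, -6], [-4, -8], [-5, -10], [-6, -12], [-7, -14], [-8, -16], [-9, -18]. These grow by [-1, -2] each step.
step 8: [-52, -73] + [-10, -20] → [-62, -93]
step 9: [-62, -93] + [-11, -22] → [-73, -115]
step 10: [-73, -115] + [-12, -24] → [-85, -139]

[-85, -139]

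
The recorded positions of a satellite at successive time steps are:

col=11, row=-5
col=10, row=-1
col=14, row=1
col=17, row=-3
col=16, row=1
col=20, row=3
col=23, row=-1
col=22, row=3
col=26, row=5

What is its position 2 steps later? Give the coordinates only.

col=28, row=5

The moves between consecutive positions are (-1, +4), (+4, +2), (+3, -4), (-1, +4), (+4, +2), (+3, -4), (-1, +4), (+4, +2); they repeat the 3-cycle [(-1, +4), (+4, +2), (+3, -4)].
step 9: apply (+3, -4) → col=29, row=1
step 10: apply (-1, +4) → col=28, row=5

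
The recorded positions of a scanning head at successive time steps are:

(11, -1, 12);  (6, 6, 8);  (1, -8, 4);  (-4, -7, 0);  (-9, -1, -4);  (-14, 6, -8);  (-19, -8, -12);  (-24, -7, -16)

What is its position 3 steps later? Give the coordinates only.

The first coordinate changes by -5 each step, so at step 10 it is 11 + 10·(-5) = -39.
The second coordinate repeats the cycle [-1, 6, -8, -7] with period 4; step 10 mod 4 = 2, giving -8.
The third coordinate changes by -4 each step, so at step 10 it is 12 + 10·(-4) = -28.

(-39, -8, -28)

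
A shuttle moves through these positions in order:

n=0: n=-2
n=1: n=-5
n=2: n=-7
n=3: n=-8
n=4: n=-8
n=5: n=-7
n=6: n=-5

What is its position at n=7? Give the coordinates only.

Taking differences between consecutive positions: -3, -2, -1, +0, +1, +2. These grow by +1 each step.
step 7: -5 + 3 → n=-2

n=-2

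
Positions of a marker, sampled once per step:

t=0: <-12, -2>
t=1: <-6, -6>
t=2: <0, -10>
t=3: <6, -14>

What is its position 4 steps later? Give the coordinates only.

The position changes by <+6, -4> every step.
step 4: <6, -14> + <+6, -4> → <12, -18>
step 5: <12, -18> + <+6, -4> → <18, -22>
step 6: <18, -22> + <+6, -4> → <24, -26>
step 7: <24, -26> + <+6, -4> → <30, -30>

<30, -30>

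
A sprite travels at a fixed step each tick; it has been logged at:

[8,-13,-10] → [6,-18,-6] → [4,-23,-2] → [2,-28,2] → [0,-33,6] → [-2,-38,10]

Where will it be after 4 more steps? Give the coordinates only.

[-10,-58,26]

Each step adds [-2,-5,+4] to the position.
step 6: [-2,-38,10] + [-2,-5,+4] → [-4,-43,14]
step 7: [-4,-43,14] + [-2,-5,+4] → [-6,-48,18]
step 8: [-6,-48,18] + [-2,-5,+4] → [-8,-53,22]
step 9: [-8,-53,22] + [-2,-5,+4] → [-10,-58,26]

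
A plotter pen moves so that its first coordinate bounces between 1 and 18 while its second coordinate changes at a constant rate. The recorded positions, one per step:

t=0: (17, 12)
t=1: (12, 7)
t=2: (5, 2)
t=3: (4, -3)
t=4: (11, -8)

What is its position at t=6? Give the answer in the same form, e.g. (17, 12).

(11, -18)

The first coordinate travels 7 per step and bounces off the walls at 1 and 18.
  step 5: 11 → 18
  step 6: 18 → 11
The second coordinate changes by -5 each step: at step 6 it is -18.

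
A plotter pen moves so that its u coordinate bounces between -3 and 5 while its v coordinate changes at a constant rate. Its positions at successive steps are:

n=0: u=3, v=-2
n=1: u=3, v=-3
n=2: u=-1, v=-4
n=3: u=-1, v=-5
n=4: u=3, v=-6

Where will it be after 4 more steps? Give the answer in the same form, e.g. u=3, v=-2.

u=3, v=-10

The u coordinate travels 4 per step and bounces off the walls at -3 and 5.
  step 5: 3 → 3
  step 6: 3 → -1
  step 7: -1 → -1
  step 8: -1 → 3
The v coordinate changes by -1 each step: at step 8 it is -10.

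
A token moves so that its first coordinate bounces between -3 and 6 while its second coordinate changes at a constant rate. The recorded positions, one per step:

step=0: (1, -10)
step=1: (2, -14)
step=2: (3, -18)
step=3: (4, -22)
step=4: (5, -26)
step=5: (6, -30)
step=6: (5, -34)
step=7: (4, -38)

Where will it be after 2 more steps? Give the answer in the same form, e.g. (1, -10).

The first coordinate travels 1 per step and bounces off the walls at -3 and 6.
  step 8: 4 → 3
  step 9: 3 → 2
The second coordinate changes by -4 each step: at step 9 it is -46.

(2, -46)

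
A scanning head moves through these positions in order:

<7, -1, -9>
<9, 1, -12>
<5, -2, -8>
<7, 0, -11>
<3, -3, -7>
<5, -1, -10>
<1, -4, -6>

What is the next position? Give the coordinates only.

Differencing gives <+2, +2, -3>, <-4, -3, +4>, <+2, +2, -3>, <-4, -3, +4>, <+2, +2, -3>, <-4, -3, +4>. This is the pattern <+2, +2, -3>, <-4, -3, +4> repeated.
step 7: apply <+2, +2, -3> → <3, -2, -9>

<3, -2, -9>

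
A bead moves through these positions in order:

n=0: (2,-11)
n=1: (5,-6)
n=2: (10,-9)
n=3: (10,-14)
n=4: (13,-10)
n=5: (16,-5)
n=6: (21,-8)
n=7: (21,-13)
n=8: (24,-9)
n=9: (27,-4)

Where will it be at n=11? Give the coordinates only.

The moves between consecutive positions are (+3,+5), (+5,-3), (+0,-5), (+3,+4), (+3,+5), (+5,-3), (+0,-5), (+3,+4), (+3,+5); they repeat the 4-cycle [(+3,+5), (+5,-3), (+0,-5), (+3,+4)].
step 10: apply (+5,-3) → (32,-7)
step 11: apply (+0,-5) → (32,-12)

(32,-12)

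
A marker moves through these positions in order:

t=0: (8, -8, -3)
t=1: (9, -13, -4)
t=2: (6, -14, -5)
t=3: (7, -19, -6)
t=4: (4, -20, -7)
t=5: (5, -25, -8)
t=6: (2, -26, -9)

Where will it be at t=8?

(0, -32, -11)

Differencing gives (+1, -5, -1), (-3, -1, -1), (+1, -5, -1), (-3, -1, -1), (+1, -5, -1), (-3, -1, -1). This is the pattern (+1, -5, -1), (-3, -1, -1) repeated.
step 7: apply (+1, -5, -1) → (3, -31, -10)
step 8: apply (-3, -1, -1) → (0, -32, -11)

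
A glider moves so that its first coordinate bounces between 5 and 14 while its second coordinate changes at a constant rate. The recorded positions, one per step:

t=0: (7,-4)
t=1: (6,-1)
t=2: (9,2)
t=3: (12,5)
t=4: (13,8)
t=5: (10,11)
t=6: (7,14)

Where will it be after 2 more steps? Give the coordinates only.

The first coordinate travels 3 per step and bounces off the walls at 5 and 14.
  step 7: 7 → 6
  step 8: 6 → 9
The second coordinate changes by +3 each step: at step 8 it is 20.

(9,20)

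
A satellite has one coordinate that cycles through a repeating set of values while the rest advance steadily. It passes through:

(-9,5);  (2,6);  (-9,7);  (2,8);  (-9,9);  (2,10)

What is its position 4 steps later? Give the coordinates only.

(2,14)

The first coordinate repeats the cycle [-9, 2] with period 2; step 9 mod 2 = 1, giving 2.
The second coordinate changes by +1 each step, so at step 9 it is 5 + 9·(1) = 14.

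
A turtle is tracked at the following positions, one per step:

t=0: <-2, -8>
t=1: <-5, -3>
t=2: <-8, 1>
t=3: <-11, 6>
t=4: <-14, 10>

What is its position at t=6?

<-20, 19>

Differencing gives <-3, +5>, <-3, +4>, <-3, +5>, <-3, +4>. This is the pattern <-3, +5>, <-3, +4> repeated.
step 5: apply <-3, +5> → <-17, 15>
step 6: apply <-3, +4> → <-20, 19>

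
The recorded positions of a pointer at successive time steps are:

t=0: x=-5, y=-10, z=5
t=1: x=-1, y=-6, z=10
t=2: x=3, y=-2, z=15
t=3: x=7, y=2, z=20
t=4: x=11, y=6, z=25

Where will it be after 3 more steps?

x=23, y=18, z=40

Constant displacement of (+4, +4, +5) per step.
step 5: x=11, y=6, z=25 + (+4, +4, +5) → x=15, y=10, z=30
step 6: x=15, y=10, z=30 + (+4, +4, +5) → x=19, y=14, z=35
step 7: x=19, y=14, z=35 + (+4, +4, +5) → x=23, y=18, z=40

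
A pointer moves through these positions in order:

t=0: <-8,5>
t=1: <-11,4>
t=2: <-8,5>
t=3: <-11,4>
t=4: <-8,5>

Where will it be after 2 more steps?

The jumps are <-3,-1>, <+3,+1>, <-3,-1>, <+3,+1> — a geometric progression with ratio -1.
step 5: <-8,5> + <-3,-1> → <-11,4>
step 6: <-11,4> + <+3,+1> → <-8,5>

<-8,5>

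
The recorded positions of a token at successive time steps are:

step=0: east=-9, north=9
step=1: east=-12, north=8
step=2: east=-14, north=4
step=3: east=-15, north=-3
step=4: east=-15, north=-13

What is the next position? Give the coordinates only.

east=-14, north=-26

First differences are (-3, -1), (-2, -4), (-1, -7), (+0, -10); their common second difference is (+1, -3) (constant acceleration).
step 5: east=-15, north=-13 + (+1, -13) → east=-14, north=-26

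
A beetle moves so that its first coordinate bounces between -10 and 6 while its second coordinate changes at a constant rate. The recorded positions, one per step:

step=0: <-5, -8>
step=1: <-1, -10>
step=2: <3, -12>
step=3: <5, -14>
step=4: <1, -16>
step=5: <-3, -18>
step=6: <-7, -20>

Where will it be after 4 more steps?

The first coordinate reflects between -10 and 6, moving 4 per step.
  step 7: -7 → -9
  step 8: -9 → -5
  step 9: -5 → -1
  step 10: -1 → 3
The second coordinate changes by -2 each step: at step 10 it is -28.

<3, -28>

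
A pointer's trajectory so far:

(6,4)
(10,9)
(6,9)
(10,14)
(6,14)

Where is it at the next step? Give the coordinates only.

Step-to-step displacements: (+4,+5), (-4,+0), (+4,+5), (-4,+0) — a repeating cycle of length 2.
step 5: apply (+4,+5) → (10,19)

(10,19)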